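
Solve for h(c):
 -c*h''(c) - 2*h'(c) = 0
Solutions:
 h(c) = C1 + C2/c


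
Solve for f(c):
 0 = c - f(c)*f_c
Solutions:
 f(c) = -sqrt(C1 + c^2)
 f(c) = sqrt(C1 + c^2)


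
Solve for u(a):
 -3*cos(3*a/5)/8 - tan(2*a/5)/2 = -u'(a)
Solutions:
 u(a) = C1 - 5*log(cos(2*a/5))/4 + 5*sin(3*a/5)/8


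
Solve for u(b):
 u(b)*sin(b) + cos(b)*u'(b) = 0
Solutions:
 u(b) = C1*cos(b)


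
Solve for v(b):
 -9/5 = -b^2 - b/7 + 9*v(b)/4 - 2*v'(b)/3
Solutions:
 v(b) = C1*exp(27*b/8) + 4*b^2/9 + 556*b/1701 - 161468/229635


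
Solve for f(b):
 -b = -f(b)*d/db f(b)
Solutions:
 f(b) = -sqrt(C1 + b^2)
 f(b) = sqrt(C1 + b^2)


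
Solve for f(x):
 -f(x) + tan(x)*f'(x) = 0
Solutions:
 f(x) = C1*sin(x)


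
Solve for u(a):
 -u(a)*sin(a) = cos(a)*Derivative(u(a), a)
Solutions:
 u(a) = C1*cos(a)


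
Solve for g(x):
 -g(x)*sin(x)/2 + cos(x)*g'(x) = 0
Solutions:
 g(x) = C1/sqrt(cos(x))


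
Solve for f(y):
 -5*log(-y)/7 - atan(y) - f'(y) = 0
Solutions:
 f(y) = C1 - 5*y*log(-y)/7 - y*atan(y) + 5*y/7 + log(y^2 + 1)/2


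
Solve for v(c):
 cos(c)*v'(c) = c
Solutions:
 v(c) = C1 + Integral(c/cos(c), c)


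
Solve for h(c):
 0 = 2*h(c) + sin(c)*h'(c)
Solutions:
 h(c) = C1*(cos(c) + 1)/(cos(c) - 1)


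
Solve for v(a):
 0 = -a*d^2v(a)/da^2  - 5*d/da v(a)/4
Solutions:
 v(a) = C1 + C2/a^(1/4)


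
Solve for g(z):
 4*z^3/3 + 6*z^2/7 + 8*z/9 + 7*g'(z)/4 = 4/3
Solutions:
 g(z) = C1 - 4*z^4/21 - 8*z^3/49 - 16*z^2/63 + 16*z/21


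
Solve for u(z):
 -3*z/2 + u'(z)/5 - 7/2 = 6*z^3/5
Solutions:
 u(z) = C1 + 3*z^4/2 + 15*z^2/4 + 35*z/2


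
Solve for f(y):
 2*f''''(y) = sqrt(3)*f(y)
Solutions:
 f(y) = C1*exp(-2^(3/4)*3^(1/8)*y/2) + C2*exp(2^(3/4)*3^(1/8)*y/2) + C3*sin(2^(3/4)*3^(1/8)*y/2) + C4*cos(2^(3/4)*3^(1/8)*y/2)


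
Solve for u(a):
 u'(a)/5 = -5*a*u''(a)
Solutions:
 u(a) = C1 + C2*a^(24/25)


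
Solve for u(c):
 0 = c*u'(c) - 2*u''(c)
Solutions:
 u(c) = C1 + C2*erfi(c/2)


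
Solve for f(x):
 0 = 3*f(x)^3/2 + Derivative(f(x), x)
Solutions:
 f(x) = -sqrt(-1/(C1 - 3*x))
 f(x) = sqrt(-1/(C1 - 3*x))


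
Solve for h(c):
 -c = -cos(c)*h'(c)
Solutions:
 h(c) = C1 + Integral(c/cos(c), c)


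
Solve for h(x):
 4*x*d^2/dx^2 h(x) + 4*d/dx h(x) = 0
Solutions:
 h(x) = C1 + C2*log(x)


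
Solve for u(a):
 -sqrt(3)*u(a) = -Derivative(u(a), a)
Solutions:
 u(a) = C1*exp(sqrt(3)*a)


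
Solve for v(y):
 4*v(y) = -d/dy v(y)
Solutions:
 v(y) = C1*exp(-4*y)


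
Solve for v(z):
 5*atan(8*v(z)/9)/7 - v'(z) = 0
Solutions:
 Integral(1/atan(8*_y/9), (_y, v(z))) = C1 + 5*z/7


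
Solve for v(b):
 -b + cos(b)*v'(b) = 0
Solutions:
 v(b) = C1 + Integral(b/cos(b), b)


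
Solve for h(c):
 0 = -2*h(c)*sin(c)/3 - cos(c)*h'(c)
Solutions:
 h(c) = C1*cos(c)^(2/3)


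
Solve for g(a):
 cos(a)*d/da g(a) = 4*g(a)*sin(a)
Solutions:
 g(a) = C1/cos(a)^4


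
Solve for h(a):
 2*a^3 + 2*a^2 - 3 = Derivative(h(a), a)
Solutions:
 h(a) = C1 + a^4/2 + 2*a^3/3 - 3*a


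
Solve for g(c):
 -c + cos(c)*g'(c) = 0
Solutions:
 g(c) = C1 + Integral(c/cos(c), c)


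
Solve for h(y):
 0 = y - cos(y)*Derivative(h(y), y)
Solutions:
 h(y) = C1 + Integral(y/cos(y), y)


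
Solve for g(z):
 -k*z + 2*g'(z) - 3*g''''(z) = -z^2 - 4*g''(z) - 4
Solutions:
 g(z) = C1 + C2*exp(-z*(4/(sqrt(17) + 9)^(1/3) + (sqrt(17) + 9)^(1/3))/6)*sin(sqrt(3)*z*(-(sqrt(17) + 9)^(1/3) + 4/(sqrt(17) + 9)^(1/3))/6) + C3*exp(-z*(4/(sqrt(17) + 9)^(1/3) + (sqrt(17) + 9)^(1/3))/6)*cos(sqrt(3)*z*(-(sqrt(17) + 9)^(1/3) + 4/(sqrt(17) + 9)^(1/3))/6) + C4*exp(z*(4/(sqrt(17) + 9)^(1/3) + (sqrt(17) + 9)^(1/3))/3) + k*z^2/4 - k*z - z^3/6 + z^2 - 6*z


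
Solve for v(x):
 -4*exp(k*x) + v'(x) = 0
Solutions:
 v(x) = C1 + 4*exp(k*x)/k


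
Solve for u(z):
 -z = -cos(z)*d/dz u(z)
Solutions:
 u(z) = C1 + Integral(z/cos(z), z)


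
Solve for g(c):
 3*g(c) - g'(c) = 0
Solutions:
 g(c) = C1*exp(3*c)


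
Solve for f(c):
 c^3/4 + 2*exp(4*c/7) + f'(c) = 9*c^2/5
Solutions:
 f(c) = C1 - c^4/16 + 3*c^3/5 - 7*exp(4*c/7)/2


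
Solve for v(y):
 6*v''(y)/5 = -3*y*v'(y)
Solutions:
 v(y) = C1 + C2*erf(sqrt(5)*y/2)


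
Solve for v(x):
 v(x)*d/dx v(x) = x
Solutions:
 v(x) = -sqrt(C1 + x^2)
 v(x) = sqrt(C1 + x^2)


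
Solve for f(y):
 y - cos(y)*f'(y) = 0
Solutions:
 f(y) = C1 + Integral(y/cos(y), y)


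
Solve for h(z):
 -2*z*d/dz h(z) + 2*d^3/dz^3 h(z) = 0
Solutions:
 h(z) = C1 + Integral(C2*airyai(z) + C3*airybi(z), z)


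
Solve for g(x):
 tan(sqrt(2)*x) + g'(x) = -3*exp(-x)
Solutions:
 g(x) = C1 - sqrt(2)*log(tan(sqrt(2)*x)^2 + 1)/4 + 3*exp(-x)


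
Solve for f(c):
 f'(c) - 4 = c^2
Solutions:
 f(c) = C1 + c^3/3 + 4*c


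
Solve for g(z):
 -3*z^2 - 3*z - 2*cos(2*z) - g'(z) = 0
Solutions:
 g(z) = C1 - z^3 - 3*z^2/2 - sin(2*z)


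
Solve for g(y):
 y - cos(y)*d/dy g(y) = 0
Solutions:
 g(y) = C1 + Integral(y/cos(y), y)


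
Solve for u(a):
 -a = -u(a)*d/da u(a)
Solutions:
 u(a) = -sqrt(C1 + a^2)
 u(a) = sqrt(C1 + a^2)


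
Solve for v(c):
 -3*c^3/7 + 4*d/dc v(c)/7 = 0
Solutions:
 v(c) = C1 + 3*c^4/16


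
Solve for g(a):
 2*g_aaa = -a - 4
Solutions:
 g(a) = C1 + C2*a + C3*a^2 - a^4/48 - a^3/3


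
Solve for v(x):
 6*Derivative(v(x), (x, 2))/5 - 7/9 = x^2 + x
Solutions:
 v(x) = C1 + C2*x + 5*x^4/72 + 5*x^3/36 + 35*x^2/108


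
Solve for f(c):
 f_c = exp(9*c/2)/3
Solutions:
 f(c) = C1 + 2*exp(9*c/2)/27


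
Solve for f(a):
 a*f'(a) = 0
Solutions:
 f(a) = C1


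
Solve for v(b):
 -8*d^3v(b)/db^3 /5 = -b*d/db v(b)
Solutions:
 v(b) = C1 + Integral(C2*airyai(5^(1/3)*b/2) + C3*airybi(5^(1/3)*b/2), b)


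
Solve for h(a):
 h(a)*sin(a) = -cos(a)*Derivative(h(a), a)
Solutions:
 h(a) = C1*cos(a)


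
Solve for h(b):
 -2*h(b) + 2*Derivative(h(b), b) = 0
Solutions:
 h(b) = C1*exp(b)


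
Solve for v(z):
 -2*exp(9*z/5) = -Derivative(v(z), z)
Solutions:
 v(z) = C1 + 10*exp(9*z/5)/9


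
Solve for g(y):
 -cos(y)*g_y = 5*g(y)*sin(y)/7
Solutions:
 g(y) = C1*cos(y)^(5/7)


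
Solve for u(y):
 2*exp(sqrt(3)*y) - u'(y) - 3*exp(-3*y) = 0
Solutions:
 u(y) = C1 + 2*sqrt(3)*exp(sqrt(3)*y)/3 + exp(-3*y)


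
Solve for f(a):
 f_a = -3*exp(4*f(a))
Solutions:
 f(a) = log(-I*(1/(C1 + 12*a))^(1/4))
 f(a) = log(I*(1/(C1 + 12*a))^(1/4))
 f(a) = log(-(1/(C1 + 12*a))^(1/4))
 f(a) = log(1/(C1 + 12*a))/4


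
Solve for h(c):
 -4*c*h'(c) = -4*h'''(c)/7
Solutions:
 h(c) = C1 + Integral(C2*airyai(7^(1/3)*c) + C3*airybi(7^(1/3)*c), c)


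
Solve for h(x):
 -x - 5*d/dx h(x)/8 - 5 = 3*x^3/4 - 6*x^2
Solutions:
 h(x) = C1 - 3*x^4/10 + 16*x^3/5 - 4*x^2/5 - 8*x


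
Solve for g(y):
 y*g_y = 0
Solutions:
 g(y) = C1


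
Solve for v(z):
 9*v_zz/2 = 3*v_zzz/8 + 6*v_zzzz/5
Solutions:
 v(z) = C1 + C2*z + C3*exp(z*(-5 + sqrt(3865))/32) + C4*exp(-z*(5 + sqrt(3865))/32)


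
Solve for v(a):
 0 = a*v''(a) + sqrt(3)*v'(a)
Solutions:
 v(a) = C1 + C2*a^(1 - sqrt(3))


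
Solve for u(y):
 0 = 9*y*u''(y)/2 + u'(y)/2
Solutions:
 u(y) = C1 + C2*y^(8/9)


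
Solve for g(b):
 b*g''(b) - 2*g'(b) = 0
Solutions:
 g(b) = C1 + C2*b^3


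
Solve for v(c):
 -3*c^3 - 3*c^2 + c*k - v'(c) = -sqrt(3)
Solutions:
 v(c) = C1 - 3*c^4/4 - c^3 + c^2*k/2 + sqrt(3)*c


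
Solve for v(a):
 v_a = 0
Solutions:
 v(a) = C1


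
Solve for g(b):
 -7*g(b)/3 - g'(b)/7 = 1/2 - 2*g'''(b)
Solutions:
 g(b) = C1*exp(-42^(1/3)*b*(42^(1/3)/(sqrt(1058799) + 1029)^(1/3) + (sqrt(1058799) + 1029)^(1/3))/84)*sin(14^(1/3)*3^(1/6)*b*(-3^(2/3)*(sqrt(1058799) + 1029)^(1/3) + 3*14^(1/3)/(sqrt(1058799) + 1029)^(1/3))/84) + C2*exp(-42^(1/3)*b*(42^(1/3)/(sqrt(1058799) + 1029)^(1/3) + (sqrt(1058799) + 1029)^(1/3))/84)*cos(14^(1/3)*3^(1/6)*b*(-3^(2/3)*(sqrt(1058799) + 1029)^(1/3) + 3*14^(1/3)/(sqrt(1058799) + 1029)^(1/3))/84) + C3*exp(42^(1/3)*b*(42^(1/3)/(sqrt(1058799) + 1029)^(1/3) + (sqrt(1058799) + 1029)^(1/3))/42) - 3/14


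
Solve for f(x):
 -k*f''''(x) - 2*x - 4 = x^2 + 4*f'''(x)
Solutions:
 f(x) = C1 + C2*x + C3*x^2 + C4*exp(-4*x/k) - x^5/240 + x^4*(k - 4)/192 + x^3*(-k^2 + 4*k - 32)/192


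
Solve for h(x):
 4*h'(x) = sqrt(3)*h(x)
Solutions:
 h(x) = C1*exp(sqrt(3)*x/4)


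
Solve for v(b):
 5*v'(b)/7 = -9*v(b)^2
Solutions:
 v(b) = 5/(C1 + 63*b)


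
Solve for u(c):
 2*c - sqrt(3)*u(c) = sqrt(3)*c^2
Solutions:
 u(c) = c*(-3*c + 2*sqrt(3))/3


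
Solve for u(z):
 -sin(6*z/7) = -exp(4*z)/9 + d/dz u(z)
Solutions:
 u(z) = C1 + exp(4*z)/36 + 7*cos(6*z/7)/6


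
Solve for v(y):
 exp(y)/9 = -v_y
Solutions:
 v(y) = C1 - exp(y)/9


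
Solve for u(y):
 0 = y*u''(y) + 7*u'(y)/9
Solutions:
 u(y) = C1 + C2*y^(2/9)


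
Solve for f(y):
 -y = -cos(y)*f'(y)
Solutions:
 f(y) = C1 + Integral(y/cos(y), y)


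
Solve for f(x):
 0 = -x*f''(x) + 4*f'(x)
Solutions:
 f(x) = C1 + C2*x^5


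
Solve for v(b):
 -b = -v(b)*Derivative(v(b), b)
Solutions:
 v(b) = -sqrt(C1 + b^2)
 v(b) = sqrt(C1 + b^2)


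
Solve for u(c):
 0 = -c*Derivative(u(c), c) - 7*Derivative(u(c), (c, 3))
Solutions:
 u(c) = C1 + Integral(C2*airyai(-7^(2/3)*c/7) + C3*airybi(-7^(2/3)*c/7), c)


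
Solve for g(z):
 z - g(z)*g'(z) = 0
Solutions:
 g(z) = -sqrt(C1 + z^2)
 g(z) = sqrt(C1 + z^2)


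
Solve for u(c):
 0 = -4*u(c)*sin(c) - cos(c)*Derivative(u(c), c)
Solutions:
 u(c) = C1*cos(c)^4


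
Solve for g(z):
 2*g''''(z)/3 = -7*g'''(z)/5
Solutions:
 g(z) = C1 + C2*z + C3*z^2 + C4*exp(-21*z/10)


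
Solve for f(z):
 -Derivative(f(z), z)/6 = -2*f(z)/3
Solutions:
 f(z) = C1*exp(4*z)


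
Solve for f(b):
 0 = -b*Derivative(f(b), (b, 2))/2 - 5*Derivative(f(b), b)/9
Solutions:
 f(b) = C1 + C2/b^(1/9)


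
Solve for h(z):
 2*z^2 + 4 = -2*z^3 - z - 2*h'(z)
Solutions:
 h(z) = C1 - z^4/4 - z^3/3 - z^2/4 - 2*z


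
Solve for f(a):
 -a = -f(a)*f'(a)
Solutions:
 f(a) = -sqrt(C1 + a^2)
 f(a) = sqrt(C1 + a^2)


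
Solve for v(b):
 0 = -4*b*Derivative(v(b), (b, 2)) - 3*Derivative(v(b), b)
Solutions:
 v(b) = C1 + C2*b^(1/4)


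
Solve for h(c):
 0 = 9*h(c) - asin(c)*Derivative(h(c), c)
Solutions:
 h(c) = C1*exp(9*Integral(1/asin(c), c))


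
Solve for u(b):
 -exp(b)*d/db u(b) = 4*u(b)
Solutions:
 u(b) = C1*exp(4*exp(-b))


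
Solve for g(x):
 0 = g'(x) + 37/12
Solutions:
 g(x) = C1 - 37*x/12


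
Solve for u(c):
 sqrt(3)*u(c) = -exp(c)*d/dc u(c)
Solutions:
 u(c) = C1*exp(sqrt(3)*exp(-c))


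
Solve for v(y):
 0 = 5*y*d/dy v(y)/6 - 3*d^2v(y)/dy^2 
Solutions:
 v(y) = C1 + C2*erfi(sqrt(5)*y/6)


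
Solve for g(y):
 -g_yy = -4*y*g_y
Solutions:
 g(y) = C1 + C2*erfi(sqrt(2)*y)


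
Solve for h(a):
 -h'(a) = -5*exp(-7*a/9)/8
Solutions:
 h(a) = C1 - 45*exp(-7*a/9)/56


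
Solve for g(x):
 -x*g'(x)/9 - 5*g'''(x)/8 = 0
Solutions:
 g(x) = C1 + Integral(C2*airyai(-2*75^(1/3)*x/15) + C3*airybi(-2*75^(1/3)*x/15), x)


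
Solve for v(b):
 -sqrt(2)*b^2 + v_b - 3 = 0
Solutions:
 v(b) = C1 + sqrt(2)*b^3/3 + 3*b


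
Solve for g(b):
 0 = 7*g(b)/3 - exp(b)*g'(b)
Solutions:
 g(b) = C1*exp(-7*exp(-b)/3)


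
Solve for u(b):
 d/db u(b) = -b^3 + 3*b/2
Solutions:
 u(b) = C1 - b^4/4 + 3*b^2/4


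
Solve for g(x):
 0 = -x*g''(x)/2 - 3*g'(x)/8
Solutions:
 g(x) = C1 + C2*x^(1/4)


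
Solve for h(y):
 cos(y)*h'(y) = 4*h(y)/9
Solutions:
 h(y) = C1*(sin(y) + 1)^(2/9)/(sin(y) - 1)^(2/9)


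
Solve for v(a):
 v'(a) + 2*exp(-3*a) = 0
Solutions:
 v(a) = C1 + 2*exp(-3*a)/3


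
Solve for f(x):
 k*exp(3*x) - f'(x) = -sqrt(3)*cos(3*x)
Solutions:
 f(x) = C1 + k*exp(3*x)/3 + sqrt(3)*sin(3*x)/3


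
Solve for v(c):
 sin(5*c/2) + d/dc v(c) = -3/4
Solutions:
 v(c) = C1 - 3*c/4 + 2*cos(5*c/2)/5


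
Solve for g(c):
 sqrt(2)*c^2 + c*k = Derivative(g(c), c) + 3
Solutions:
 g(c) = C1 + sqrt(2)*c^3/3 + c^2*k/2 - 3*c


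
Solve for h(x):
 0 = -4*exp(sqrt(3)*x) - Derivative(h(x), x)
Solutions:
 h(x) = C1 - 4*sqrt(3)*exp(sqrt(3)*x)/3


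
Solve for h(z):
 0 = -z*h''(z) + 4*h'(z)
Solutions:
 h(z) = C1 + C2*z^5


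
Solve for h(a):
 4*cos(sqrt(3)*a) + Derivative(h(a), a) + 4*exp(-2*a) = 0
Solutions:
 h(a) = C1 - 4*sqrt(3)*sin(sqrt(3)*a)/3 + 2*exp(-2*a)


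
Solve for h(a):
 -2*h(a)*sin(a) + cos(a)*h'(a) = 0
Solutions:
 h(a) = C1/cos(a)^2


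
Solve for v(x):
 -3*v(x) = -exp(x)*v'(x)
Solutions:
 v(x) = C1*exp(-3*exp(-x))


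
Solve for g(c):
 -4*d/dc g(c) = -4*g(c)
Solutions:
 g(c) = C1*exp(c)


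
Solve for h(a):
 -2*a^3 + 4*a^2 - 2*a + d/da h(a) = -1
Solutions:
 h(a) = C1 + a^4/2 - 4*a^3/3 + a^2 - a


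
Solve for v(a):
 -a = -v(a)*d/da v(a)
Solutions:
 v(a) = -sqrt(C1 + a^2)
 v(a) = sqrt(C1 + a^2)


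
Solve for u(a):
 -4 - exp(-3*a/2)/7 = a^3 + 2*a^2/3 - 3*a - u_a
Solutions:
 u(a) = C1 + a^4/4 + 2*a^3/9 - 3*a^2/2 + 4*a - 2*exp(-3*a/2)/21


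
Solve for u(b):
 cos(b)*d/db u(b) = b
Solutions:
 u(b) = C1 + Integral(b/cos(b), b)


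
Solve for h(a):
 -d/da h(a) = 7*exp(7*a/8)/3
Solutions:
 h(a) = C1 - 8*exp(7*a/8)/3


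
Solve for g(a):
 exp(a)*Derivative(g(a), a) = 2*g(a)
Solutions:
 g(a) = C1*exp(-2*exp(-a))


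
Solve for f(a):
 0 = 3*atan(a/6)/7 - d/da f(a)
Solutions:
 f(a) = C1 + 3*a*atan(a/6)/7 - 9*log(a^2 + 36)/7


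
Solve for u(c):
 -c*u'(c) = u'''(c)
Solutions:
 u(c) = C1 + Integral(C2*airyai(-c) + C3*airybi(-c), c)


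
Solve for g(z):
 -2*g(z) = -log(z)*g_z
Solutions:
 g(z) = C1*exp(2*li(z))


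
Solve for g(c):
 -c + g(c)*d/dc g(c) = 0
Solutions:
 g(c) = -sqrt(C1 + c^2)
 g(c) = sqrt(C1 + c^2)


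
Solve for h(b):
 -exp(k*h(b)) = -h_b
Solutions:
 h(b) = Piecewise((log(-1/(C1*k + b*k))/k, Ne(k, 0)), (nan, True))
 h(b) = Piecewise((C1 + b, Eq(k, 0)), (nan, True))


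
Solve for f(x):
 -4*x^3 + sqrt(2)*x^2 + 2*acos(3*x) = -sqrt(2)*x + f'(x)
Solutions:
 f(x) = C1 - x^4 + sqrt(2)*x^3/3 + sqrt(2)*x^2/2 + 2*x*acos(3*x) - 2*sqrt(1 - 9*x^2)/3


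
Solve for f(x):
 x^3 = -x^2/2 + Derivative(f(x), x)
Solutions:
 f(x) = C1 + x^4/4 + x^3/6


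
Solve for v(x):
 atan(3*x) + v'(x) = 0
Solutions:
 v(x) = C1 - x*atan(3*x) + log(9*x^2 + 1)/6


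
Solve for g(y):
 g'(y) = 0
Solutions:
 g(y) = C1


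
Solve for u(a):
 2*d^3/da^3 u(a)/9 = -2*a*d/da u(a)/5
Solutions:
 u(a) = C1 + Integral(C2*airyai(-15^(2/3)*a/5) + C3*airybi(-15^(2/3)*a/5), a)


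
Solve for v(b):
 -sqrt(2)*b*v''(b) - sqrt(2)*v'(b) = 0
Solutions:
 v(b) = C1 + C2*log(b)


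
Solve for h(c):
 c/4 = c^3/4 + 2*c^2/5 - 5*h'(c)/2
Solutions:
 h(c) = C1 + c^4/40 + 4*c^3/75 - c^2/20


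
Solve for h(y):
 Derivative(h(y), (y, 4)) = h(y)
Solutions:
 h(y) = C1*exp(-y) + C2*exp(y) + C3*sin(y) + C4*cos(y)


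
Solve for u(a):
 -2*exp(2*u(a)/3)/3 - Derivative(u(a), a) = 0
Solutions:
 u(a) = 3*log(-sqrt(-1/(C1 - 2*a))) - 3*log(2)/2 + 3*log(3)
 u(a) = 3*log(-1/(C1 - 2*a))/2 - 3*log(2)/2 + 3*log(3)


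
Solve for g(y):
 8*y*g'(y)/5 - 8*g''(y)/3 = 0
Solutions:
 g(y) = C1 + C2*erfi(sqrt(30)*y/10)


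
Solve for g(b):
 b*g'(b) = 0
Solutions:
 g(b) = C1


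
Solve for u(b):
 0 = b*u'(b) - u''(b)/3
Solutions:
 u(b) = C1 + C2*erfi(sqrt(6)*b/2)


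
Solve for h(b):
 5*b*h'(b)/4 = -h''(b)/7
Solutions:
 h(b) = C1 + C2*erf(sqrt(70)*b/4)


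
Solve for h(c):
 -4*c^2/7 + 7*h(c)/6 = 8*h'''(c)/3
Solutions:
 h(c) = C3*exp(2^(2/3)*7^(1/3)*c/4) + 24*c^2/49 + (C1*sin(2^(2/3)*sqrt(3)*7^(1/3)*c/8) + C2*cos(2^(2/3)*sqrt(3)*7^(1/3)*c/8))*exp(-2^(2/3)*7^(1/3)*c/8)


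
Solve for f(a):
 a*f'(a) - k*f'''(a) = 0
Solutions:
 f(a) = C1 + Integral(C2*airyai(a*(1/k)^(1/3)) + C3*airybi(a*(1/k)^(1/3)), a)


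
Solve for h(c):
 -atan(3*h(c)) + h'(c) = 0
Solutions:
 Integral(1/atan(3*_y), (_y, h(c))) = C1 + c


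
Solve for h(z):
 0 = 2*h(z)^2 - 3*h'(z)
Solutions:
 h(z) = -3/(C1 + 2*z)


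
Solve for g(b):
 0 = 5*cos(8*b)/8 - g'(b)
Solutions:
 g(b) = C1 + 5*sin(8*b)/64


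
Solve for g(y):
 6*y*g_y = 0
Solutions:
 g(y) = C1


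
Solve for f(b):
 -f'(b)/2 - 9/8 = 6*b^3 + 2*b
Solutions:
 f(b) = C1 - 3*b^4 - 2*b^2 - 9*b/4


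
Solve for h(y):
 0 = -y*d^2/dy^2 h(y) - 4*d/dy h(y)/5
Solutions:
 h(y) = C1 + C2*y^(1/5)


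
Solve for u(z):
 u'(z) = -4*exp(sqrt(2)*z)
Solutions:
 u(z) = C1 - 2*sqrt(2)*exp(sqrt(2)*z)


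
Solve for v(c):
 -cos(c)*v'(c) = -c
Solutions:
 v(c) = C1 + Integral(c/cos(c), c)


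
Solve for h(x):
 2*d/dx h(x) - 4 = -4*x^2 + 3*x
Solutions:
 h(x) = C1 - 2*x^3/3 + 3*x^2/4 + 2*x


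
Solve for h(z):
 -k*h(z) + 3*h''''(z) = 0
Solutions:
 h(z) = C1*exp(-3^(3/4)*k^(1/4)*z/3) + C2*exp(3^(3/4)*k^(1/4)*z/3) + C3*exp(-3^(3/4)*I*k^(1/4)*z/3) + C4*exp(3^(3/4)*I*k^(1/4)*z/3)


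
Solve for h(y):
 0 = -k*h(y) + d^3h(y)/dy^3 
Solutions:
 h(y) = C1*exp(k^(1/3)*y) + C2*exp(k^(1/3)*y*(-1 + sqrt(3)*I)/2) + C3*exp(-k^(1/3)*y*(1 + sqrt(3)*I)/2)


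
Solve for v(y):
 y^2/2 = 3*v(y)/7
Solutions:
 v(y) = 7*y^2/6


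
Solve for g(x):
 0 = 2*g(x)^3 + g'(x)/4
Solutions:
 g(x) = -sqrt(2)*sqrt(-1/(C1 - 8*x))/2
 g(x) = sqrt(2)*sqrt(-1/(C1 - 8*x))/2


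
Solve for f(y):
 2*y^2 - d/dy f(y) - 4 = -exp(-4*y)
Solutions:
 f(y) = C1 + 2*y^3/3 - 4*y - exp(-4*y)/4


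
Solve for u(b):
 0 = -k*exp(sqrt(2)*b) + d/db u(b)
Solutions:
 u(b) = C1 + sqrt(2)*k*exp(sqrt(2)*b)/2


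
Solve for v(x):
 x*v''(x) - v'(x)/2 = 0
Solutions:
 v(x) = C1 + C2*x^(3/2)


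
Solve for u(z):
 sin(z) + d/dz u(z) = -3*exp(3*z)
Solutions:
 u(z) = C1 - exp(3*z) + cos(z)


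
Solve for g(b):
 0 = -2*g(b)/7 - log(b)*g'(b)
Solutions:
 g(b) = C1*exp(-2*li(b)/7)


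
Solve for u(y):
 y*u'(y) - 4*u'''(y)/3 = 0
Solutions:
 u(y) = C1 + Integral(C2*airyai(6^(1/3)*y/2) + C3*airybi(6^(1/3)*y/2), y)


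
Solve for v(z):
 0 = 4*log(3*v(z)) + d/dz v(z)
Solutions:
 Integral(1/(log(_y) + log(3)), (_y, v(z)))/4 = C1 - z


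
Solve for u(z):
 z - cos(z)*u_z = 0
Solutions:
 u(z) = C1 + Integral(z/cos(z), z)


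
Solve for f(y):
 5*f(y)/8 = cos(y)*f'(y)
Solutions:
 f(y) = C1*(sin(y) + 1)^(5/16)/(sin(y) - 1)^(5/16)


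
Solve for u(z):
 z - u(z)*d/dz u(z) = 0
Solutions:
 u(z) = -sqrt(C1 + z^2)
 u(z) = sqrt(C1 + z^2)


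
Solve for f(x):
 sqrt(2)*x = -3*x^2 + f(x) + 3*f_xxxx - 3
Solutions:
 f(x) = 3*x^2 + sqrt(2)*x + (C1*sin(sqrt(2)*3^(3/4)*x/6) + C2*cos(sqrt(2)*3^(3/4)*x/6))*exp(-sqrt(2)*3^(3/4)*x/6) + (C3*sin(sqrt(2)*3^(3/4)*x/6) + C4*cos(sqrt(2)*3^(3/4)*x/6))*exp(sqrt(2)*3^(3/4)*x/6) + 3


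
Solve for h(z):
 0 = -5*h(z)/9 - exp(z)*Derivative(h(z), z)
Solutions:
 h(z) = C1*exp(5*exp(-z)/9)


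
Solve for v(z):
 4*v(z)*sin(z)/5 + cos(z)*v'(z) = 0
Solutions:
 v(z) = C1*cos(z)^(4/5)


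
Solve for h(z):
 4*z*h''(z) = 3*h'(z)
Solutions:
 h(z) = C1 + C2*z^(7/4)


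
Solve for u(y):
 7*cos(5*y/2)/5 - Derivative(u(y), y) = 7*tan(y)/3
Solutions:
 u(y) = C1 + 7*log(cos(y))/3 + 14*sin(5*y/2)/25


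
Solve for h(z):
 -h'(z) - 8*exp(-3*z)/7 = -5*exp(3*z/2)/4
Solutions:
 h(z) = C1 + 5*exp(3*z/2)/6 + 8*exp(-3*z)/21


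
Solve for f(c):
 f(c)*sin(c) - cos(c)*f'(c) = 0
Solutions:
 f(c) = C1/cos(c)


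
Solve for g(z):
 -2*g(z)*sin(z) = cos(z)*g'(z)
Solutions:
 g(z) = C1*cos(z)^2


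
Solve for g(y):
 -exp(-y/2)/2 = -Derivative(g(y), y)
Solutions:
 g(y) = C1 - 1/sqrt(exp(y))


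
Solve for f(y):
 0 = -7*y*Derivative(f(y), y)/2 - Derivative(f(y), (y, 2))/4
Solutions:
 f(y) = C1 + C2*erf(sqrt(7)*y)


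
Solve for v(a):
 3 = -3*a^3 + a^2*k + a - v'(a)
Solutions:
 v(a) = C1 - 3*a^4/4 + a^3*k/3 + a^2/2 - 3*a


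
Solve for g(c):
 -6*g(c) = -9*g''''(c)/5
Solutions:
 g(c) = C1*exp(-10^(1/4)*3^(3/4)*c/3) + C2*exp(10^(1/4)*3^(3/4)*c/3) + C3*sin(10^(1/4)*3^(3/4)*c/3) + C4*cos(10^(1/4)*3^(3/4)*c/3)


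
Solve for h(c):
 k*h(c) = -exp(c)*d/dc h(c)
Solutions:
 h(c) = C1*exp(k*exp(-c))


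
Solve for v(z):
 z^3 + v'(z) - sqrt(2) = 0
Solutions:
 v(z) = C1 - z^4/4 + sqrt(2)*z


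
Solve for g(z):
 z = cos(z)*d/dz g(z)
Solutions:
 g(z) = C1 + Integral(z/cos(z), z)


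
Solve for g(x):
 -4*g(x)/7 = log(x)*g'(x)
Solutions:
 g(x) = C1*exp(-4*li(x)/7)


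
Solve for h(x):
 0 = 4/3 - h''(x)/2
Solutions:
 h(x) = C1 + C2*x + 4*x^2/3


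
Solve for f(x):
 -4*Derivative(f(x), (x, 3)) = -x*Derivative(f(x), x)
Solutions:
 f(x) = C1 + Integral(C2*airyai(2^(1/3)*x/2) + C3*airybi(2^(1/3)*x/2), x)


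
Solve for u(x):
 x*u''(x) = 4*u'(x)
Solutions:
 u(x) = C1 + C2*x^5


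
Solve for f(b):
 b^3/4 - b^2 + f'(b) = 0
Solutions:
 f(b) = C1 - b^4/16 + b^3/3


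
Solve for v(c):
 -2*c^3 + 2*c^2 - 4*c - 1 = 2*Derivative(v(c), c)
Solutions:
 v(c) = C1 - c^4/4 + c^3/3 - c^2 - c/2


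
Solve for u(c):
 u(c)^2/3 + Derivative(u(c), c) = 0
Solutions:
 u(c) = 3/(C1 + c)


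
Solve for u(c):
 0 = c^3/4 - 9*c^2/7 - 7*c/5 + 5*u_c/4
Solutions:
 u(c) = C1 - c^4/20 + 12*c^3/35 + 14*c^2/25


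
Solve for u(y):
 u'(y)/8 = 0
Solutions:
 u(y) = C1


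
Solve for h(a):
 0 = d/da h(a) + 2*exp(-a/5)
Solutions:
 h(a) = C1 + 10*exp(-a/5)


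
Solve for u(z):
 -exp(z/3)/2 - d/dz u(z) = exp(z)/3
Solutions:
 u(z) = C1 - 3*exp(z/3)/2 - exp(z)/3


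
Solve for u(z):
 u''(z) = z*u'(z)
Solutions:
 u(z) = C1 + C2*erfi(sqrt(2)*z/2)


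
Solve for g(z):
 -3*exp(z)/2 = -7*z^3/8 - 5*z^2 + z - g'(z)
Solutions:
 g(z) = C1 - 7*z^4/32 - 5*z^3/3 + z^2/2 + 3*exp(z)/2


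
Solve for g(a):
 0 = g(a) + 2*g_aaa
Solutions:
 g(a) = C3*exp(-2^(2/3)*a/2) + (C1*sin(2^(2/3)*sqrt(3)*a/4) + C2*cos(2^(2/3)*sqrt(3)*a/4))*exp(2^(2/3)*a/4)


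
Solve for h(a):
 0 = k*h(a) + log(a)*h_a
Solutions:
 h(a) = C1*exp(-k*li(a))


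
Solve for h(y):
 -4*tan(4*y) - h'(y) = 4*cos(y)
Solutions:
 h(y) = C1 + log(cos(4*y)) - 4*sin(y)


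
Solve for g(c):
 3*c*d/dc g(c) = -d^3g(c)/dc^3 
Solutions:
 g(c) = C1 + Integral(C2*airyai(-3^(1/3)*c) + C3*airybi(-3^(1/3)*c), c)


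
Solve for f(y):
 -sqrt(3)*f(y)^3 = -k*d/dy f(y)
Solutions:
 f(y) = -sqrt(2)*sqrt(-k/(C1*k + sqrt(3)*y))/2
 f(y) = sqrt(2)*sqrt(-k/(C1*k + sqrt(3)*y))/2


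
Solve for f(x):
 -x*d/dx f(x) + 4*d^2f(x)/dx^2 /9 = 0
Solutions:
 f(x) = C1 + C2*erfi(3*sqrt(2)*x/4)


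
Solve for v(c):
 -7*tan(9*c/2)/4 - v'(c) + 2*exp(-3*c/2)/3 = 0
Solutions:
 v(c) = C1 - 7*log(tan(9*c/2)^2 + 1)/36 - 4*exp(-3*c/2)/9


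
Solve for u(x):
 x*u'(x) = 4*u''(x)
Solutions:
 u(x) = C1 + C2*erfi(sqrt(2)*x/4)


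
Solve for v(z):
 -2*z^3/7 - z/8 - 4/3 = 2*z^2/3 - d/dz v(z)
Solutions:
 v(z) = C1 + z^4/14 + 2*z^3/9 + z^2/16 + 4*z/3


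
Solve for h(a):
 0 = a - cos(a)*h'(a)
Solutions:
 h(a) = C1 + Integral(a/cos(a), a)


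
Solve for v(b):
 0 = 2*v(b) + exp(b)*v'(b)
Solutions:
 v(b) = C1*exp(2*exp(-b))


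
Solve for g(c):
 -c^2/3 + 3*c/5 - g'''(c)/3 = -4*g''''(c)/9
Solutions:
 g(c) = C1 + C2*c + C3*c^2 + C4*exp(3*c/4) - c^5/60 - 13*c^4/360 - 26*c^3/135


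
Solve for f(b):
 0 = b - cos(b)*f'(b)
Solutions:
 f(b) = C1 + Integral(b/cos(b), b)


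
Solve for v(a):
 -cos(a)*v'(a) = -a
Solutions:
 v(a) = C1 + Integral(a/cos(a), a)


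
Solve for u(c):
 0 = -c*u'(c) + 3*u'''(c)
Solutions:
 u(c) = C1 + Integral(C2*airyai(3^(2/3)*c/3) + C3*airybi(3^(2/3)*c/3), c)


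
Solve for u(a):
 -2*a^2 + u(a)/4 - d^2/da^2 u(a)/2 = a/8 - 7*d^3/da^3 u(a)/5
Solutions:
 u(a) = C1*exp(a*(5*5^(2/3)/(21*sqrt(3819) + 1298)^(1/3) + 10 + 5^(1/3)*(21*sqrt(3819) + 1298)^(1/3))/84)*sin(sqrt(3)*5^(1/3)*a*(-(21*sqrt(3819) + 1298)^(1/3) + 5*5^(1/3)/(21*sqrt(3819) + 1298)^(1/3))/84) + C2*exp(a*(5*5^(2/3)/(21*sqrt(3819) + 1298)^(1/3) + 10 + 5^(1/3)*(21*sqrt(3819) + 1298)^(1/3))/84)*cos(sqrt(3)*5^(1/3)*a*(-(21*sqrt(3819) + 1298)^(1/3) + 5*5^(1/3)/(21*sqrt(3819) + 1298)^(1/3))/84) + C3*exp(a*(-5^(1/3)*(21*sqrt(3819) + 1298)^(1/3) - 5*5^(2/3)/(21*sqrt(3819) + 1298)^(1/3) + 5)/42) + 8*a^2 + a/2 + 32


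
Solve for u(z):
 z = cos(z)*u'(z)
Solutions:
 u(z) = C1 + Integral(z/cos(z), z)


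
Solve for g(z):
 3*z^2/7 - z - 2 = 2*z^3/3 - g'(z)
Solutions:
 g(z) = C1 + z^4/6 - z^3/7 + z^2/2 + 2*z


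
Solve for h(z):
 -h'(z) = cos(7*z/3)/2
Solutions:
 h(z) = C1 - 3*sin(7*z/3)/14


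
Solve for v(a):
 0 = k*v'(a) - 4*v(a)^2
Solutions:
 v(a) = -k/(C1*k + 4*a)


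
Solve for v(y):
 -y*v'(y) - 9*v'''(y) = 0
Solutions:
 v(y) = C1 + Integral(C2*airyai(-3^(1/3)*y/3) + C3*airybi(-3^(1/3)*y/3), y)


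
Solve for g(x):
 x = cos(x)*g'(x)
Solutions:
 g(x) = C1 + Integral(x/cos(x), x)


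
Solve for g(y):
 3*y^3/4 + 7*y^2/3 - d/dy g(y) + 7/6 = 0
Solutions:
 g(y) = C1 + 3*y^4/16 + 7*y^3/9 + 7*y/6


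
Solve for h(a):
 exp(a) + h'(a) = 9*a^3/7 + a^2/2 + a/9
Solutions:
 h(a) = C1 + 9*a^4/28 + a^3/6 + a^2/18 - exp(a)


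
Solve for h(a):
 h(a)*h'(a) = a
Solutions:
 h(a) = -sqrt(C1 + a^2)
 h(a) = sqrt(C1 + a^2)


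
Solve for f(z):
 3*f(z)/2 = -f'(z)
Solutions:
 f(z) = C1*exp(-3*z/2)


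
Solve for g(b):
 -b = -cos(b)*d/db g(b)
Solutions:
 g(b) = C1 + Integral(b/cos(b), b)


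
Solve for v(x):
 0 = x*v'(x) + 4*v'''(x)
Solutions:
 v(x) = C1 + Integral(C2*airyai(-2^(1/3)*x/2) + C3*airybi(-2^(1/3)*x/2), x)


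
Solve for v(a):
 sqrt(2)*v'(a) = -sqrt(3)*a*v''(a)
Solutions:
 v(a) = C1 + C2*a^(1 - sqrt(6)/3)


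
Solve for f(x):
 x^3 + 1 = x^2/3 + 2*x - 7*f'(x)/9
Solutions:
 f(x) = C1 - 9*x^4/28 + x^3/7 + 9*x^2/7 - 9*x/7


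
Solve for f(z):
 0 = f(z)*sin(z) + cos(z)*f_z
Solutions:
 f(z) = C1*cos(z)


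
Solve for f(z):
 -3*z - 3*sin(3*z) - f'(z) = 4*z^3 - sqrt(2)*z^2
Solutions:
 f(z) = C1 - z^4 + sqrt(2)*z^3/3 - 3*z^2/2 + cos(3*z)


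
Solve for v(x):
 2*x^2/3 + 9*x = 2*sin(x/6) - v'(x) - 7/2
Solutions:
 v(x) = C1 - 2*x^3/9 - 9*x^2/2 - 7*x/2 - 12*cos(x/6)


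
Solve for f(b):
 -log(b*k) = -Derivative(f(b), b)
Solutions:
 f(b) = C1 + b*log(b*k) - b


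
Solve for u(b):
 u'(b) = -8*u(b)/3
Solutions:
 u(b) = C1*exp(-8*b/3)


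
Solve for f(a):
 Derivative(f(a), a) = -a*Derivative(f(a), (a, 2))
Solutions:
 f(a) = C1 + C2*log(a)


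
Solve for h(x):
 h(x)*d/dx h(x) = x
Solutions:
 h(x) = -sqrt(C1 + x^2)
 h(x) = sqrt(C1 + x^2)


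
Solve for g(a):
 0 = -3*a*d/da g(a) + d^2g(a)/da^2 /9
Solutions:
 g(a) = C1 + C2*erfi(3*sqrt(6)*a/2)


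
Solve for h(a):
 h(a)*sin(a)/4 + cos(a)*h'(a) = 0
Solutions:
 h(a) = C1*cos(a)^(1/4)


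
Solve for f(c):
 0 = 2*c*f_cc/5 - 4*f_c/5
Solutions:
 f(c) = C1 + C2*c^3


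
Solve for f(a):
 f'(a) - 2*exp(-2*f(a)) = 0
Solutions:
 f(a) = log(-sqrt(C1 + 4*a))
 f(a) = log(C1 + 4*a)/2


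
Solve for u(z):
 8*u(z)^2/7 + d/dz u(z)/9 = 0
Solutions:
 u(z) = 7/(C1 + 72*z)


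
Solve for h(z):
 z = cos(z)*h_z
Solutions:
 h(z) = C1 + Integral(z/cos(z), z)


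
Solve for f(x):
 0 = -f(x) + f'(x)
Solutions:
 f(x) = C1*exp(x)


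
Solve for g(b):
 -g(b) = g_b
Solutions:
 g(b) = C1*exp(-b)


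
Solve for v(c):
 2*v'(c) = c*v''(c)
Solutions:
 v(c) = C1 + C2*c^3


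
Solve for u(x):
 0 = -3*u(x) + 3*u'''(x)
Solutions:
 u(x) = C3*exp(x) + (C1*sin(sqrt(3)*x/2) + C2*cos(sqrt(3)*x/2))*exp(-x/2)


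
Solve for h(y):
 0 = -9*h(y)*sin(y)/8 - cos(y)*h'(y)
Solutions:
 h(y) = C1*cos(y)^(9/8)


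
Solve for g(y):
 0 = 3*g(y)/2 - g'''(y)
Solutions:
 g(y) = C3*exp(2^(2/3)*3^(1/3)*y/2) + (C1*sin(2^(2/3)*3^(5/6)*y/4) + C2*cos(2^(2/3)*3^(5/6)*y/4))*exp(-2^(2/3)*3^(1/3)*y/4)


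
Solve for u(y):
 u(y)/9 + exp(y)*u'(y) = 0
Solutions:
 u(y) = C1*exp(exp(-y)/9)


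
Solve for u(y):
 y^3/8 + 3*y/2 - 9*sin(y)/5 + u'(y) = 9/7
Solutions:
 u(y) = C1 - y^4/32 - 3*y^2/4 + 9*y/7 - 9*cos(y)/5


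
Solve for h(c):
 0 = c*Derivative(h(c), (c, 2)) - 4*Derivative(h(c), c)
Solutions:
 h(c) = C1 + C2*c^5


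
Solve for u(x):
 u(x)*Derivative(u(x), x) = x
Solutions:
 u(x) = -sqrt(C1 + x^2)
 u(x) = sqrt(C1 + x^2)


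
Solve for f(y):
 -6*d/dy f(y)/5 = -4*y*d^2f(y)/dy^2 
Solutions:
 f(y) = C1 + C2*y^(13/10)


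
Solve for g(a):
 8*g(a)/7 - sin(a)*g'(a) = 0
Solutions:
 g(a) = C1*(cos(a) - 1)^(4/7)/(cos(a) + 1)^(4/7)


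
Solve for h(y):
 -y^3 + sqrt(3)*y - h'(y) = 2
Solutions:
 h(y) = C1 - y^4/4 + sqrt(3)*y^2/2 - 2*y


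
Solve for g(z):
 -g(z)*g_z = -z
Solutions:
 g(z) = -sqrt(C1 + z^2)
 g(z) = sqrt(C1 + z^2)


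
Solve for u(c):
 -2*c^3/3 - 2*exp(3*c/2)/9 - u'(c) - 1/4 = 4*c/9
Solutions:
 u(c) = C1 - c^4/6 - 2*c^2/9 - c/4 - 4*exp(3*c/2)/27


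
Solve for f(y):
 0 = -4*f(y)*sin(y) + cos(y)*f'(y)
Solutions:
 f(y) = C1/cos(y)^4


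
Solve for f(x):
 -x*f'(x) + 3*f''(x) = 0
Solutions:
 f(x) = C1 + C2*erfi(sqrt(6)*x/6)


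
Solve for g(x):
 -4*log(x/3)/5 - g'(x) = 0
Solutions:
 g(x) = C1 - 4*x*log(x)/5 + 4*x/5 + 4*x*log(3)/5


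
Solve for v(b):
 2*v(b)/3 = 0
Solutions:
 v(b) = 0


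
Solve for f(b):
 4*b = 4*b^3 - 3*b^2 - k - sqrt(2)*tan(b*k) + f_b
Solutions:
 f(b) = C1 - b^4 + b^3 + 2*b^2 + b*k + sqrt(2)*Piecewise((-log(cos(b*k))/k, Ne(k, 0)), (0, True))


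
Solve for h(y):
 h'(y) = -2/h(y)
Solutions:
 h(y) = -sqrt(C1 - 4*y)
 h(y) = sqrt(C1 - 4*y)


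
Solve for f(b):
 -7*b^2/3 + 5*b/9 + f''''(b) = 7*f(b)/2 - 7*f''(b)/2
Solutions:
 f(b) = C1*exp(-b*sqrt(-7 + sqrt(105))/2) + C2*exp(b*sqrt(-7 + sqrt(105))/2) + C3*sin(b*sqrt(7 + sqrt(105))/2) + C4*cos(b*sqrt(7 + sqrt(105))/2) - 2*b^2/3 + 10*b/63 - 4/3


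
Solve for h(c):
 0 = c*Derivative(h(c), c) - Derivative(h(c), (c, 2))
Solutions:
 h(c) = C1 + C2*erfi(sqrt(2)*c/2)


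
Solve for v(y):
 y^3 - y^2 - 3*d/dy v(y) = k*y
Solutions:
 v(y) = C1 - k*y^2/6 + y^4/12 - y^3/9


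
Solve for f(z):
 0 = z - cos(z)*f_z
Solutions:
 f(z) = C1 + Integral(z/cos(z), z)


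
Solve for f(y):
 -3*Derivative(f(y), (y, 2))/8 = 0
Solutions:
 f(y) = C1 + C2*y


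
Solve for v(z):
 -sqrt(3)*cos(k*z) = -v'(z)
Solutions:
 v(z) = C1 + sqrt(3)*sin(k*z)/k


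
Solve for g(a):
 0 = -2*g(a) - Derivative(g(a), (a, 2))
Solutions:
 g(a) = C1*sin(sqrt(2)*a) + C2*cos(sqrt(2)*a)


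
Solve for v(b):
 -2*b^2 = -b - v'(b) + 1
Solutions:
 v(b) = C1 + 2*b^3/3 - b^2/2 + b


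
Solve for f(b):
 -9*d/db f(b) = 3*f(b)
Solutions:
 f(b) = C1*exp(-b/3)


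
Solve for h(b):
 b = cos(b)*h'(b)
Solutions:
 h(b) = C1 + Integral(b/cos(b), b)


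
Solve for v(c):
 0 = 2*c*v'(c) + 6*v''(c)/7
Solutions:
 v(c) = C1 + C2*erf(sqrt(42)*c/6)


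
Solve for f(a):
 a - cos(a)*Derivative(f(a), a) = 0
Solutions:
 f(a) = C1 + Integral(a/cos(a), a)


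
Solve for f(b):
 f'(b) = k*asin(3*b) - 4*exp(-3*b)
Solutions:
 f(b) = C1 + b*k*asin(3*b) + k*sqrt(1 - 9*b^2)/3 + 4*exp(-3*b)/3


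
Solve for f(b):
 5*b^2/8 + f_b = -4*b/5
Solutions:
 f(b) = C1 - 5*b^3/24 - 2*b^2/5


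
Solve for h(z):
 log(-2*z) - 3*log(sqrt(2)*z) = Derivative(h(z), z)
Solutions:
 h(z) = C1 - 2*z*log(z) + z*(-log(2)/2 + 2 + I*pi)


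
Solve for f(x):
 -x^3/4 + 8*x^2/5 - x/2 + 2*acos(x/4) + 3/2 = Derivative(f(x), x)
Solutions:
 f(x) = C1 - x^4/16 + 8*x^3/15 - x^2/4 + 2*x*acos(x/4) + 3*x/2 - 2*sqrt(16 - x^2)


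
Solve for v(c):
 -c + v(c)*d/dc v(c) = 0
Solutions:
 v(c) = -sqrt(C1 + c^2)
 v(c) = sqrt(C1 + c^2)


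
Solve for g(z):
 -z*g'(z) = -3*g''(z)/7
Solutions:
 g(z) = C1 + C2*erfi(sqrt(42)*z/6)


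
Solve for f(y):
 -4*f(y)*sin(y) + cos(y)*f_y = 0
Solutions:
 f(y) = C1/cos(y)^4


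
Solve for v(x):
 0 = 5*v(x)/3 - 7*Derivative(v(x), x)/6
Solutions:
 v(x) = C1*exp(10*x/7)


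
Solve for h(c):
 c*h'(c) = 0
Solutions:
 h(c) = C1


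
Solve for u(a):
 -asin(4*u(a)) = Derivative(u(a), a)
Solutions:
 Integral(1/asin(4*_y), (_y, u(a))) = C1 - a


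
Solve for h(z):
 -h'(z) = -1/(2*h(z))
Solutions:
 h(z) = -sqrt(C1 + z)
 h(z) = sqrt(C1 + z)


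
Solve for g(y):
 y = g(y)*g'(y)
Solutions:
 g(y) = -sqrt(C1 + y^2)
 g(y) = sqrt(C1 + y^2)


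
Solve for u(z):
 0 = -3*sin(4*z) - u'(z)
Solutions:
 u(z) = C1 + 3*cos(4*z)/4


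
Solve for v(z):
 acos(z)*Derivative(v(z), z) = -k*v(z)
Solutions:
 v(z) = C1*exp(-k*Integral(1/acos(z), z))


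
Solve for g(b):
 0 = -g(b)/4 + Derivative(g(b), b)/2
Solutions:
 g(b) = C1*exp(b/2)


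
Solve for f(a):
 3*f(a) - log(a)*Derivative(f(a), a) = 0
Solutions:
 f(a) = C1*exp(3*li(a))


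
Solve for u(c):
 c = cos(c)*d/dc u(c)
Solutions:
 u(c) = C1 + Integral(c/cos(c), c)


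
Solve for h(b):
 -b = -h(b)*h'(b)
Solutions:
 h(b) = -sqrt(C1 + b^2)
 h(b) = sqrt(C1 + b^2)


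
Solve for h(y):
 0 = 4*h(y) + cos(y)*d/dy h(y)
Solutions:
 h(y) = C1*(sin(y)^2 - 2*sin(y) + 1)/(sin(y)^2 + 2*sin(y) + 1)


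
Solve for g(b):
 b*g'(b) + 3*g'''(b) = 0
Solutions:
 g(b) = C1 + Integral(C2*airyai(-3^(2/3)*b/3) + C3*airybi(-3^(2/3)*b/3), b)


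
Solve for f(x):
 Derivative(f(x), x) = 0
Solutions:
 f(x) = C1


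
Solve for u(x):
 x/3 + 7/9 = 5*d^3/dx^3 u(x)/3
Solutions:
 u(x) = C1 + C2*x + C3*x^2 + x^4/120 + 7*x^3/90


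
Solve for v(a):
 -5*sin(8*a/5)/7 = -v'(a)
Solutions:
 v(a) = C1 - 25*cos(8*a/5)/56


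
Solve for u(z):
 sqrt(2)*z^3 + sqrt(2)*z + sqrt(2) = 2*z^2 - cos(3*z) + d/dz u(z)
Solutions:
 u(z) = C1 + sqrt(2)*z^4/4 - 2*z^3/3 + sqrt(2)*z^2/2 + sqrt(2)*z + sin(3*z)/3


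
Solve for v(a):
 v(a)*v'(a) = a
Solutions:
 v(a) = -sqrt(C1 + a^2)
 v(a) = sqrt(C1 + a^2)


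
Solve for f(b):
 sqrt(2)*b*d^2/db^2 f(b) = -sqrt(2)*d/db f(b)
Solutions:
 f(b) = C1 + C2*log(b)


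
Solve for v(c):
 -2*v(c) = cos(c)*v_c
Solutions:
 v(c) = C1*(sin(c) - 1)/(sin(c) + 1)


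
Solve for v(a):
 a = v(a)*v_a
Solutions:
 v(a) = -sqrt(C1 + a^2)
 v(a) = sqrt(C1 + a^2)


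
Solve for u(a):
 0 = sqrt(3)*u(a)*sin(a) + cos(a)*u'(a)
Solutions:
 u(a) = C1*cos(a)^(sqrt(3))


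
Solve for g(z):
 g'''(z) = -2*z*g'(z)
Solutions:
 g(z) = C1 + Integral(C2*airyai(-2^(1/3)*z) + C3*airybi(-2^(1/3)*z), z)


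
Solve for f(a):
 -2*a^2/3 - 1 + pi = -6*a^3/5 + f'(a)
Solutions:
 f(a) = C1 + 3*a^4/10 - 2*a^3/9 - a + pi*a


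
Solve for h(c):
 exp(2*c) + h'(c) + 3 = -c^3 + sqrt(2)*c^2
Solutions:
 h(c) = C1 - c^4/4 + sqrt(2)*c^3/3 - 3*c - exp(2*c)/2


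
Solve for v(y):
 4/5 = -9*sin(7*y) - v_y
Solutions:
 v(y) = C1 - 4*y/5 + 9*cos(7*y)/7


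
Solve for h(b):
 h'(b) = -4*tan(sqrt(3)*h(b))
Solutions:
 h(b) = sqrt(3)*(pi - asin(C1*exp(-4*sqrt(3)*b)))/3
 h(b) = sqrt(3)*asin(C1*exp(-4*sqrt(3)*b))/3


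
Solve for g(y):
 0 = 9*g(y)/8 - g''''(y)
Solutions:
 g(y) = C1*exp(-2^(1/4)*sqrt(3)*y/2) + C2*exp(2^(1/4)*sqrt(3)*y/2) + C3*sin(2^(1/4)*sqrt(3)*y/2) + C4*cos(2^(1/4)*sqrt(3)*y/2)


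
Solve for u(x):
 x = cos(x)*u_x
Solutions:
 u(x) = C1 + Integral(x/cos(x), x)


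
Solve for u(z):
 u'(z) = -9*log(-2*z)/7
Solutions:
 u(z) = C1 - 9*z*log(-z)/7 + 9*z*(1 - log(2))/7


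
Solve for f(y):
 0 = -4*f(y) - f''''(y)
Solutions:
 f(y) = (C1*sin(y) + C2*cos(y))*exp(-y) + (C3*sin(y) + C4*cos(y))*exp(y)


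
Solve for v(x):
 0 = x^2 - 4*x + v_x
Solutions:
 v(x) = C1 - x^3/3 + 2*x^2


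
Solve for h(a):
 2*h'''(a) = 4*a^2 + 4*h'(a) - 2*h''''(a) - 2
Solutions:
 h(a) = C1 + C4*exp(a) - a^3/3 - a/2 + (C2*sin(a) + C3*cos(a))*exp(-a)


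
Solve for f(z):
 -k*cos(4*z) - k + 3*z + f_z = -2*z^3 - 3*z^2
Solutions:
 f(z) = C1 + k*z + k*sin(4*z)/4 - z^4/2 - z^3 - 3*z^2/2


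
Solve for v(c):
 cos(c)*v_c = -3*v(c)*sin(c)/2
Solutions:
 v(c) = C1*cos(c)^(3/2)


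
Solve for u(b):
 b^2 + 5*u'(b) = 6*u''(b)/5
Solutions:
 u(b) = C1 + C2*exp(25*b/6) - b^3/15 - 6*b^2/125 - 72*b/3125


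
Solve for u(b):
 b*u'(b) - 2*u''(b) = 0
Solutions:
 u(b) = C1 + C2*erfi(b/2)


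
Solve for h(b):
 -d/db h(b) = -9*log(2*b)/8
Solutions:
 h(b) = C1 + 9*b*log(b)/8 - 9*b/8 + 9*b*log(2)/8


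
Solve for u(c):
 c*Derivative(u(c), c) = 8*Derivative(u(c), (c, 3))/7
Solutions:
 u(c) = C1 + Integral(C2*airyai(7^(1/3)*c/2) + C3*airybi(7^(1/3)*c/2), c)


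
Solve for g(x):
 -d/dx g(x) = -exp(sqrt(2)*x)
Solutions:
 g(x) = C1 + sqrt(2)*exp(sqrt(2)*x)/2


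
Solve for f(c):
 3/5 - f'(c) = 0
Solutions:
 f(c) = C1 + 3*c/5


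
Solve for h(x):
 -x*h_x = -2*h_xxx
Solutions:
 h(x) = C1 + Integral(C2*airyai(2^(2/3)*x/2) + C3*airybi(2^(2/3)*x/2), x)


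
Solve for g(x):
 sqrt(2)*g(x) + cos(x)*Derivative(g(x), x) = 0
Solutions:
 g(x) = C1*(sin(x) - 1)^(sqrt(2)/2)/(sin(x) + 1)^(sqrt(2)/2)


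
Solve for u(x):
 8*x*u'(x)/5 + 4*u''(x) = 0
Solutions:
 u(x) = C1 + C2*erf(sqrt(5)*x/5)


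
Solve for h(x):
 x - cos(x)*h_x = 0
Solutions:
 h(x) = C1 + Integral(x/cos(x), x)


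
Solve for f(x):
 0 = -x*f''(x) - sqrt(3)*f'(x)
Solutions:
 f(x) = C1 + C2*x^(1 - sqrt(3))


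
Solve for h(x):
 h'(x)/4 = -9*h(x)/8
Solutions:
 h(x) = C1*exp(-9*x/2)


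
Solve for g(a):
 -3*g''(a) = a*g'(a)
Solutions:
 g(a) = C1 + C2*erf(sqrt(6)*a/6)


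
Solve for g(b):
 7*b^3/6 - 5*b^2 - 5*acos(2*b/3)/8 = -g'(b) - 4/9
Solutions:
 g(b) = C1 - 7*b^4/24 + 5*b^3/3 + 5*b*acos(2*b/3)/8 - 4*b/9 - 5*sqrt(9 - 4*b^2)/16


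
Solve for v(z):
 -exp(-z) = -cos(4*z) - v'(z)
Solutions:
 v(z) = C1 - sin(4*z)/4 - exp(-z)


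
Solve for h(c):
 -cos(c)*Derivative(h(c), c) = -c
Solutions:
 h(c) = C1 + Integral(c/cos(c), c)


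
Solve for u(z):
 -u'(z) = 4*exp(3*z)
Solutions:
 u(z) = C1 - 4*exp(3*z)/3


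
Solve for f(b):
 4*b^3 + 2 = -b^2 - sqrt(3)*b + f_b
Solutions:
 f(b) = C1 + b^4 + b^3/3 + sqrt(3)*b^2/2 + 2*b


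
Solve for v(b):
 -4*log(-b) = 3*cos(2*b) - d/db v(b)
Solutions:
 v(b) = C1 + 4*b*log(-b) - 4*b + 3*sin(2*b)/2


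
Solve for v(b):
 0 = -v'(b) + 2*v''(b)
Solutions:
 v(b) = C1 + C2*exp(b/2)


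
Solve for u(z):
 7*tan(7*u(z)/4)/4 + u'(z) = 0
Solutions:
 u(z) = -4*asin(C1*exp(-49*z/16))/7 + 4*pi/7
 u(z) = 4*asin(C1*exp(-49*z/16))/7


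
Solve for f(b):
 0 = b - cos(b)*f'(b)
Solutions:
 f(b) = C1 + Integral(b/cos(b), b)


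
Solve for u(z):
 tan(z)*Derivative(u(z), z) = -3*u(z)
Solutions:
 u(z) = C1/sin(z)^3


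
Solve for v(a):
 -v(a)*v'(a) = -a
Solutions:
 v(a) = -sqrt(C1 + a^2)
 v(a) = sqrt(C1 + a^2)


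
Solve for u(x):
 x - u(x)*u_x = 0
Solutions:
 u(x) = -sqrt(C1 + x^2)
 u(x) = sqrt(C1 + x^2)


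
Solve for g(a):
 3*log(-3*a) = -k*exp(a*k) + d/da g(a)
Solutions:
 g(a) = C1 + 3*a*log(-a) + 3*a*(-1 + log(3)) + exp(a*k)


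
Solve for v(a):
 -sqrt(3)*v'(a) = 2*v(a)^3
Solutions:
 v(a) = -sqrt(6)*sqrt(-1/(C1 - 2*sqrt(3)*a))/2
 v(a) = sqrt(6)*sqrt(-1/(C1 - 2*sqrt(3)*a))/2


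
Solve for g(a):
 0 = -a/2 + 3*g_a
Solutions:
 g(a) = C1 + a^2/12


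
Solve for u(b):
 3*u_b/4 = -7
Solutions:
 u(b) = C1 - 28*b/3


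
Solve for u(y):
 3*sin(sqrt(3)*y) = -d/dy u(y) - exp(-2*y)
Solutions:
 u(y) = C1 + sqrt(3)*cos(sqrt(3)*y) + exp(-2*y)/2


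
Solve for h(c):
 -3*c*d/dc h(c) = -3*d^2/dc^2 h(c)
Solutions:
 h(c) = C1 + C2*erfi(sqrt(2)*c/2)


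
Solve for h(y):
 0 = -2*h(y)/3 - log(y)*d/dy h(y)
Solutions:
 h(y) = C1*exp(-2*li(y)/3)


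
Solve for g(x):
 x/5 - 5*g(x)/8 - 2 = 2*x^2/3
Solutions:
 g(x) = -16*x^2/15 + 8*x/25 - 16/5
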